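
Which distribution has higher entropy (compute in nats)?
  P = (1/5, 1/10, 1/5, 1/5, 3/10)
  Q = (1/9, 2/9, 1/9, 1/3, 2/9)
P

Computing entropies in nats:
H(P) = 1.5571
H(Q) = 1.5230

Distribution P has higher entropy.

Intuition: The distribution closer to uniform (more spread out) has higher entropy.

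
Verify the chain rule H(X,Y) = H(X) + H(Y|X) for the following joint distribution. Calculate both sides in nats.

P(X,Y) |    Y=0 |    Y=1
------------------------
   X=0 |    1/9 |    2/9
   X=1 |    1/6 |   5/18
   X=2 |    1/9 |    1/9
H(X,Y) = 1.7211, H(X) = 1.0609, H(Y|X) = 0.6602 (all in nats)

Chain rule: H(X,Y) = H(X) + H(Y|X)

Left side — joint entropy directly:
H(X,Y) = -Σ p(x,y) log p(x,y) = 1.7211 nats

Right side — compute H(Y|X) from the conditional distributions:
P(X) = (1/3, 4/9, 2/9), so H(X) = 1.0609 nats
H(Y|X) = Σ_x P(X=x) · H(Y|X=x):
  P(Y|X=0) = (1/3, 2/3), H(Y|X=0) = 0.6365, weight P(X=0) = 1/3
  P(Y|X=1) = (3/8, 5/8), H(Y|X=1) = 0.6616, weight P(X=1) = 4/9
  P(Y|X=2) = (1/2, 1/2), H(Y|X=2) = 0.6931, weight P(X=2) = 2/9
H(Y|X) = 0.6602 nats

H(X) + H(Y|X) = 1.0609 + 0.6602 = 1.7211 nats

Both sides equal 1.7211 nats. ✓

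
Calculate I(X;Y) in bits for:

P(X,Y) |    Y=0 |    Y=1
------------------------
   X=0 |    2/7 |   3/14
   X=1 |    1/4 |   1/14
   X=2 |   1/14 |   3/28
0.0550 bits

Mutual information: I(X;Y) = H(X) + H(Y) - H(X,Y)

Marginals:
P(X) = (1/2, 9/28, 5/28), H(X) = 1.4701 bits
P(Y) = (17/28, 11/28), H(Y) = 0.9666 bits

Joint entropy: H(X,Y) = 2.3818 bits

I(X;Y) = 1.4701 + 0.9666 - 2.3818 = 0.0550 bits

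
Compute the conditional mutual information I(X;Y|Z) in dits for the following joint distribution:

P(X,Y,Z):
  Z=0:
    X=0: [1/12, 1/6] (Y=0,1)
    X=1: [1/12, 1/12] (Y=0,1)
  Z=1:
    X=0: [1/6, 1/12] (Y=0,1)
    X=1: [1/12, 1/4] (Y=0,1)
0.0250 dits

Conditional mutual information: I(X;Y|Z) = H(X|Z) + H(Y|Z) - H(X,Y|Z)

H(Z) = 0.2950
H(X,Z) = 0.5898 → H(X|Z) = 0.2948
H(Y,Z) = 0.5898 → H(Y|Z) = 0.2948
H(X,Y,Z) = 0.8596 → H(X,Y|Z) = 0.5646

I(X;Y|Z) = 0.2948 + 0.2948 - 0.5646 = 0.0250 dits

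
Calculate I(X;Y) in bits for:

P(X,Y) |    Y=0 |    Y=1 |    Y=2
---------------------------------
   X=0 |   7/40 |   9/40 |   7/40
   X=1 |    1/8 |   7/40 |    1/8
0.0003 bits

Mutual information: I(X;Y) = H(X) + H(Y) - H(X,Y)

Marginals:
P(X) = (23/40, 17/40), H(X) = 0.9837 bits
P(Y) = (3/10, 2/5, 3/10), H(Y) = 1.5710 bits

Joint entropy: H(X,Y) = 2.5544 bits

I(X;Y) = 0.9837 + 1.5710 - 2.5544 = 0.0003 bits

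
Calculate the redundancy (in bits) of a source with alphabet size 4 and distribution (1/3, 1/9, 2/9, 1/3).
0.1089 bits

Redundancy measures how far a source is from maximum entropy:
R = H_max - H(X)

Maximum entropy for 4 symbols: H_max = log_2(4) = 2.0000 bits
Actual entropy: H(X) = 1.8911 bits
Redundancy: R = 2.0000 - 1.8911 = 0.1089 bits

This redundancy represents potential for compression: the source could be compressed by 0.1089 bits per symbol.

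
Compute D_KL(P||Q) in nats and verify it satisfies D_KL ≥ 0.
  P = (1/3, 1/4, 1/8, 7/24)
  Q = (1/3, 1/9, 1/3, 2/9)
0.1594 nats

KL divergence satisfies the Gibbs inequality: D_KL(P||Q) ≥ 0 for all distributions P, Q.

D_KL(P||Q) = Σ p(x) log(p(x)/q(x))
Term by term:
  x=0: 1/3 × log_e[(1/3)/(1/3)] = 0.0000
  x=1: 1/4 × log_e[(1/4)/(1/9)] = 0.2027
  x=2: 1/8 × log_e[(1/8)/(1/3)] = -0.1226
  x=3: 7/24 × log_e[(7/24)/(2/9)] = 0.0793
D_KL(P||Q) = 0.1594 nats

D_KL(P||Q) = 0.1594 ≥ 0 ✓

This non-negativity is a fundamental property: relative entropy cannot be negative because it measures how different Q is from P.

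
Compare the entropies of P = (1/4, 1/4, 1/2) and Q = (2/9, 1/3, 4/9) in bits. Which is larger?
Q

Computing entropies in bits:
H(P) = 1.5000
H(Q) = 1.5305

Distribution Q has higher entropy.

Intuition: The distribution closer to uniform (more spread out) has higher entropy.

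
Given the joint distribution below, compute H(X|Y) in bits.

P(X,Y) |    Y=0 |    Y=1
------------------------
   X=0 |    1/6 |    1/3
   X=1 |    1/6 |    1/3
1.0000 bits

Using the chain rule: H(X|Y) = H(X,Y) - H(Y)

First, compute H(X,Y) = 1.9183 bits

Marginal P(Y) = (1/3, 2/3)
H(Y) = 0.9183 bits

H(X|Y) = H(X,Y) - H(Y) = 1.9183 - 0.9183 = 1.0000 bits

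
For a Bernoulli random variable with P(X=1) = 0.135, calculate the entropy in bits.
0.5710 bits

The binary entropy function is:
H(p) = -p log(p) - (1-p) log(1-p)

H(0.135) = -0.135 × log_2(0.135) - 0.865 × log_2(0.865)
H(0.135) = 0.5710 bits

Note: Binary entropy is maximized at p=0.5 (H=1 bit) and minimized at p=0 or p=1 (H=0).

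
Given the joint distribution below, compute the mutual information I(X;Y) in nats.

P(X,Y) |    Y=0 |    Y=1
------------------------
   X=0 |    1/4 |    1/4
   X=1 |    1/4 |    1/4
0.0000 nats

Mutual information: I(X;Y) = H(X) + H(Y) - H(X,Y)

Marginals:
P(X) = (1/2, 1/2), H(X) = 0.6931 nats
P(Y) = (1/2, 1/2), H(Y) = 0.6931 nats

Joint entropy: H(X,Y) = 1.3863 nats

I(X;Y) = 0.6931 + 0.6931 - 1.3863 = 0.0000 nats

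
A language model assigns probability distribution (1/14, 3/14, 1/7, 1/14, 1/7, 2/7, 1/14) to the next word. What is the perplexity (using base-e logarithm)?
6.1075

Perplexity is e^H (or exp(H) for natural log).

First, H = -Σ p log p = 1.8095 nats
Perplexity = e^1.8095 = 6.1075

Interpretation: The model's uncertainty is equivalent to choosing uniformly among 6.1 options.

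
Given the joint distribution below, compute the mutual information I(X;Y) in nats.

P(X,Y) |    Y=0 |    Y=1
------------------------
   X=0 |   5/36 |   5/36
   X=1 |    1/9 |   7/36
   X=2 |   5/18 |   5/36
0.0336 nats

Mutual information: I(X;Y) = H(X) + H(Y) - H(X,Y)

Marginals:
P(X) = (5/18, 11/36, 5/12), H(X) = 1.0829 nats
P(Y) = (19/36, 17/36), H(Y) = 0.6916 nats

Joint entropy: H(X,Y) = 1.7409 nats

I(X;Y) = 1.0829 + 0.6916 - 1.7409 = 0.0336 nats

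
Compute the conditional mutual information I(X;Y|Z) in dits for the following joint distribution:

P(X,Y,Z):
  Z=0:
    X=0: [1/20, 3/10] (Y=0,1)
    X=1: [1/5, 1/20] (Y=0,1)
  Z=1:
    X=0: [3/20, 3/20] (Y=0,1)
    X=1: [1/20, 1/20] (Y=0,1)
0.0603 dits

Conditional mutual information: I(X;Y|Z) = H(X|Z) + H(Y|Z) - H(X,Y|Z)

H(Z) = 0.2923
H(X,Z) = 0.5670 → H(X|Z) = 0.2747
H(Y,Z) = 0.5897 → H(Y|Z) = 0.2974
H(X,Y,Z) = 0.8040 → H(X,Y|Z) = 0.5118

I(X;Y|Z) = 0.2747 + 0.2974 - 0.5118 = 0.0603 dits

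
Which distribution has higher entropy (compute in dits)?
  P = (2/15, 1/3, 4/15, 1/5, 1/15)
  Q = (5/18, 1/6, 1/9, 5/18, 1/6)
Q

Computing entropies in dits:
H(P) = 0.6470
H(Q) = 0.6745

Distribution Q has higher entropy.

Intuition: The distribution closer to uniform (more spread out) has higher entropy.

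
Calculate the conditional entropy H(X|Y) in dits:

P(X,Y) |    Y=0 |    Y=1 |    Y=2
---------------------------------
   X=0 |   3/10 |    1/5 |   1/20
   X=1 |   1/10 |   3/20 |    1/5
0.2558 dits

Using the chain rule: H(X|Y) = H(X,Y) - H(Y)

First, compute H(X,Y) = 0.7251 dits

Marginal P(Y) = (2/5, 7/20, 1/4)
H(Y) = 0.4693 dits

H(X|Y) = H(X,Y) - H(Y) = 0.7251 - 0.4693 = 0.2558 dits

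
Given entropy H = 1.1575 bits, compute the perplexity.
2.2307

Perplexity is 2^H (or exp(H) for natural log).

H = 1.1575 bits
Perplexity = 2^1.1575 = 2.2307

Interpretation: The model's uncertainty is equivalent to choosing uniformly among 2.2 options.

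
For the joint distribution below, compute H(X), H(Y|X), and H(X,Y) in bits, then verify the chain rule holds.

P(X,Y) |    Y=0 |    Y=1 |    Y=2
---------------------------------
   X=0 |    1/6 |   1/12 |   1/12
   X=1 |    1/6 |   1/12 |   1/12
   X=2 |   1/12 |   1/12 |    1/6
H(X,Y) = 3.0850, H(X) = 1.5850, H(Y|X) = 1.5000 (all in bits)

Chain rule: H(X,Y) = H(X) + H(Y|X)

Left side — joint entropy directly:
H(X,Y) = -Σ p(x,y) log p(x,y) = 3.0850 bits

Right side — compute H(Y|X) from the conditional distributions:
P(X) = (1/3, 1/3, 1/3), so H(X) = 1.5850 bits
H(Y|X) = Σ_x P(X=x) · H(Y|X=x):
  P(Y|X=0) = (1/2, 1/4, 1/4), H(Y|X=0) = 1.5000, weight P(X=0) = 1/3
  P(Y|X=1) = (1/2, 1/4, 1/4), H(Y|X=1) = 1.5000, weight P(X=1) = 1/3
  P(Y|X=2) = (1/4, 1/4, 1/2), H(Y|X=2) = 1.5000, weight P(X=2) = 1/3
H(Y|X) = 1.5000 bits

H(X) + H(Y|X) = 1.5850 + 1.5000 = 3.0850 bits

Both sides equal 3.0850 bits. ✓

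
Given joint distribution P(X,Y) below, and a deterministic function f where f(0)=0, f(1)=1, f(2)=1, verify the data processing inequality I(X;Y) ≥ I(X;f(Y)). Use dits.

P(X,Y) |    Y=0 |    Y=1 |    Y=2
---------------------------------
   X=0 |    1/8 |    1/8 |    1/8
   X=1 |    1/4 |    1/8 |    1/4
I(X;Y) = 0.0047, I(X;f(Y)) = 0.0010, inequality holds: 0.0047 ≥ 0.0010

Data Processing Inequality: For any Markov chain X → Y → Z, we have I(X;Y) ≥ I(X;Z).

Here Z = f(Y) is a deterministic function of Y, forming X → Y → Z.

Original I(X;Y) = 0.0047 dits

After applying f:
P(X,Z) where Z=f(Y):
- P(X,Z=0) = P(X,Y=0)
- P(X,Z=1) = P(X,Y=1) + P(X,Y=2)

I(X;Z) = I(X;f(Y)) = 0.0010 dits

Verification: 0.0047 ≥ 0.0010 ✓

Information cannot be created by processing; the function f can only lose information about X.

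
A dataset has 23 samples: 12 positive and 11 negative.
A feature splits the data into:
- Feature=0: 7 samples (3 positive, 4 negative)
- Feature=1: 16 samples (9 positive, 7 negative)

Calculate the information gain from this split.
0.0110 bits

Information Gain = H(Y) - H(Y|Feature)

Before split:
P(positive) = 12/23 = 0.5217
H(Y) = 0.9986 bits

After split:
Feature=0: H = 0.9852 bits (weight = 7/23)
Feature=1: H = 0.9887 bits (weight = 16/23)
H(Y|Feature) = (7/23)×0.9852 + (16/23)×0.9887 = 0.9876 bits

Information Gain = 0.9986 - 0.9876 = 0.0110 bits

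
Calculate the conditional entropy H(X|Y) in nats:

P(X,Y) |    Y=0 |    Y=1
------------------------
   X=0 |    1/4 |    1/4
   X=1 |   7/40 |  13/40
0.6816 nats

Using the chain rule: H(X|Y) = H(X,Y) - H(Y)

First, compute H(X,Y) = 1.3634 nats

Marginal P(Y) = (17/40, 23/40)
H(Y) = 0.6819 nats

H(X|Y) = H(X,Y) - H(Y) = 1.3634 - 0.6819 = 0.6816 nats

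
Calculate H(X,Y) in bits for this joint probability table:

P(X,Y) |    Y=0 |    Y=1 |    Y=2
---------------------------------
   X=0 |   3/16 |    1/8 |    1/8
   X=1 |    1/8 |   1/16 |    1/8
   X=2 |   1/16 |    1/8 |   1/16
3.0778 bits

Joint entropy is H(X,Y) = -Σ_{x,y} p(x,y) log p(x,y).

Summing over all non-zero entries:
H(X,Y) = -[3/16·log_2(3/16) + 1/8·log_2(1/8) + 1/8·log_2(1/8) + 1/8·log_2(1/8) + 1/16·log_2(1/16) + 1/8·log_2(1/8) + 1/16·log_2(1/16) + 1/8·log_2(1/8) + 1/16·log_2(1/16)]
H(X,Y) = 3.0778 bits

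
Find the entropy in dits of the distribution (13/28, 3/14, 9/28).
0.4565 dits

Shannon entropy is H(X) = -Σ p(x) log p(x).

For P = (13/28, 3/14, 9/28):
H = -13/28 × log_10(13/28) -3/14 × log_10(3/14) -9/28 × log_10(9/28)
H = 0.4565 dits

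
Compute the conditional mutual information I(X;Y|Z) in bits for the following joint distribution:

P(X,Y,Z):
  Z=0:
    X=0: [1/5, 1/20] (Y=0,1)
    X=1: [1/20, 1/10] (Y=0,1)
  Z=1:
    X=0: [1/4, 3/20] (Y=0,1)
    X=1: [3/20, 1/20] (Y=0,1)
0.0705 bits

Conditional mutual information: I(X;Y|Z) = H(X|Z) + H(Y|Z) - H(X,Y|Z)

H(Z) = 0.9710
H(X,Z) = 1.9037 → H(X|Z) = 0.9328
H(Y,Z) = 1.9037 → H(Y|Z) = 0.9328
H(X,Y,Z) = 2.7660 → H(X,Y|Z) = 1.7950

I(X;Y|Z) = 0.9328 + 0.9328 - 1.7950 = 0.0705 bits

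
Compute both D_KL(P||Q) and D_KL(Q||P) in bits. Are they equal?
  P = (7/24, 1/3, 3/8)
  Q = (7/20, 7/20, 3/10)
D_KL(P||Q) = 0.0205, D_KL(Q||P) = 0.0201

KL divergence is not symmetric: D_KL(P||Q) ≠ D_KL(Q||P) in general.

D_KL(P||Q) = 0.0205 bits
D_KL(Q||P) = 0.0201 bits

No, they are not equal!

This asymmetry is why KL divergence is not a true distance metric.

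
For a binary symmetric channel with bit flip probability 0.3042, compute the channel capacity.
0.1136 bits

For a binary symmetric channel (BSC) with error probability p:
Capacity C = 1 - H(p) bits per symbol

where H(p) = -p log₂(p) - (1-p) log₂(1-p) is the binary entropy function.

H(0.3042) = 0.8864 bits
C = 1 - 0.8864 = 0.1136 bits per symbol

This means we can reliably transmit up to 0.1136 bits of information per channel use.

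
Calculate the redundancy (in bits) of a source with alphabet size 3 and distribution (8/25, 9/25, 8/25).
0.0023 bits

Redundancy measures how far a source is from maximum entropy:
R = H_max - H(X)

Maximum entropy for 3 symbols: H_max = log_2(3) = 1.5850 bits
Actual entropy: H(X) = 1.5827 bits
Redundancy: R = 1.5850 - 1.5827 = 0.0023 bits

This redundancy represents potential for compression: the source could be compressed by 0.0023 bits per symbol.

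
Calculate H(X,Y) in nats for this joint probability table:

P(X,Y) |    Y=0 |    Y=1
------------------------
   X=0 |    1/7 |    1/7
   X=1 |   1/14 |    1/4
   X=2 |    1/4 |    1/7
1.7156 nats

Joint entropy is H(X,Y) = -Σ_{x,y} p(x,y) log p(x,y).

Summing over all non-zero entries:
H(X,Y) = -[1/7·log_e(1/7) + 1/7·log_e(1/7) + 1/14·log_e(1/14) + 1/4·log_e(1/4) + 1/4·log_e(1/4) + 1/7·log_e(1/7)]
H(X,Y) = 1.7156 nats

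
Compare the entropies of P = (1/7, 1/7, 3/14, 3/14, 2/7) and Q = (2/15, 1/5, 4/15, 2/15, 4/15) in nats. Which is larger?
P

Computing entropies in nats:
H(P) = 1.5741
H(Q) = 1.5641

Distribution P has higher entropy.

Intuition: The distribution closer to uniform (more spread out) has higher entropy.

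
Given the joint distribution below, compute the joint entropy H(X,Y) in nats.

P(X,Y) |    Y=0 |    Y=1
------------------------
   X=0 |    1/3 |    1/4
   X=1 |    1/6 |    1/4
1.3580 nats

Joint entropy is H(X,Y) = -Σ_{x,y} p(x,y) log p(x,y).

Summing over all non-zero entries:
H(X,Y) = -[1/3·log_e(1/3) + 1/4·log_e(1/4) + 1/6·log_e(1/6) + 1/4·log_e(1/4)]
H(X,Y) = 1.3580 nats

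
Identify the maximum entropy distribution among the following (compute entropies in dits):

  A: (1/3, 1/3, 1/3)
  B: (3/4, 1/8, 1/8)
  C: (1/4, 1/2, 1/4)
A

For a discrete distribution over n outcomes, entropy is maximized by the uniform distribution.

Computing entropies:
H(A) = 0.4771 dits
H(B) = 0.3195 dits
H(C) = 0.4515 dits

The uniform distribution (where all probabilities equal 1/3) achieves the maximum entropy of log_10(3) = 0.4771 dits.

Distribution A has the highest entropy.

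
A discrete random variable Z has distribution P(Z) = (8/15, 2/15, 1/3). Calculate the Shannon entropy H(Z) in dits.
0.4213 dits

Shannon entropy is H(X) = -Σ p(x) log p(x).

For P = (8/15, 2/15, 1/3):
H = -8/15 × log_10(8/15) -2/15 × log_10(2/15) -1/3 × log_10(1/3)
H = 0.4213 dits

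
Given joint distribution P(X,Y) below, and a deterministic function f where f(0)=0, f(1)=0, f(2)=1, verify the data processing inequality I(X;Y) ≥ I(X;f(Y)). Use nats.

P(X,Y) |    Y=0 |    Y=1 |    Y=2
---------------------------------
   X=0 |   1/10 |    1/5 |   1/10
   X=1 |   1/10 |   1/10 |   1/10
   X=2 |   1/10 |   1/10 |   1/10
I(X;Y) = 0.0138, I(X;f(Y)) = 0.0040, inequality holds: 0.0138 ≥ 0.0040

Data Processing Inequality: For any Markov chain X → Y → Z, we have I(X;Y) ≥ I(X;Z).

Here Z = f(Y) is a deterministic function of Y, forming X → Y → Z.

Original I(X;Y) = 0.0138 nats

After applying f:
P(X,Z) where Z=f(Y):
- P(X,Z=0) = P(X,Y=0) + P(X,Y=1)
- P(X,Z=1) = P(X,Y=2)

I(X;Z) = I(X;f(Y)) = 0.0040 nats

Verification: 0.0138 ≥ 0.0040 ✓

Information cannot be created by processing; the function f can only lose information about X.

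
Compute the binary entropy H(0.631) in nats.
0.6584 nats

The binary entropy function is:
H(p) = -p log(p) - (1-p) log(1-p)

H(0.631) = -0.631 × log_e(0.631) - 0.369 × log_e(0.369)
H(0.631) = 0.6584 nats

Note: Binary entropy is maximized at p=0.5 (H=1 bit) and minimized at p=0 or p=1 (H=0).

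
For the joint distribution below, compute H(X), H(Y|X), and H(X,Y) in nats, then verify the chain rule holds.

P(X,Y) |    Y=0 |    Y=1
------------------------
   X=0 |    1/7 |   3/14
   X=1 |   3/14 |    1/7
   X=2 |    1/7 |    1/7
H(X,Y) = 1.7721, H(X) = 1.0934, H(Y|X) = 0.6788 (all in nats)

Chain rule: H(X,Y) = H(X) + H(Y|X)

Left side — joint entropy directly:
H(X,Y) = -Σ p(x,y) log p(x,y) = 1.7721 nats

Right side — compute H(Y|X) from the conditional distributions:
P(X) = (5/14, 5/14, 2/7), so H(X) = 1.0934 nats
H(Y|X) = Σ_x P(X=x) · H(Y|X=x):
  P(Y|X=0) = (2/5, 3/5), H(Y|X=0) = 0.6730, weight P(X=0) = 5/14
  P(Y|X=1) = (3/5, 2/5), H(Y|X=1) = 0.6730, weight P(X=1) = 5/14
  P(Y|X=2) = (1/2, 1/2), H(Y|X=2) = 0.6931, weight P(X=2) = 2/7
H(Y|X) = 0.6788 nats

H(X) + H(Y|X) = 1.0934 + 0.6788 = 1.7721 nats

Both sides equal 1.7721 nats. ✓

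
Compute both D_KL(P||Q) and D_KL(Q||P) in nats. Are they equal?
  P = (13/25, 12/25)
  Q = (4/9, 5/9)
D_KL(P||Q) = 0.0115, D_KL(Q||P) = 0.0114

KL divergence is not symmetric: D_KL(P||Q) ≠ D_KL(Q||P) in general.

D_KL(P||Q) = 0.0115 nats
D_KL(Q||P) = 0.0114 nats

No, they are not equal!

This asymmetry is why KL divergence is not a true distance metric.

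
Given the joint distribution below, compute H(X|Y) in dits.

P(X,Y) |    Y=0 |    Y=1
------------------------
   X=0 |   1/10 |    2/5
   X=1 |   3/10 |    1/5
0.2635 dits

Using the chain rule: H(X|Y) = H(X,Y) - H(Y)

First, compute H(X,Y) = 0.5558 dits

Marginal P(Y) = (2/5, 3/5)
H(Y) = 0.2923 dits

H(X|Y) = H(X,Y) - H(Y) = 0.5558 - 0.2923 = 0.2635 dits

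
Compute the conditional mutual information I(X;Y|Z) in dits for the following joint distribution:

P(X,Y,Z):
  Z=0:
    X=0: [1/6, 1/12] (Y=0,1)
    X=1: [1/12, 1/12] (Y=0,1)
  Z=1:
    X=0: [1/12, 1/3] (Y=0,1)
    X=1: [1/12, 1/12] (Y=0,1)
0.0133 dits

Conditional mutual information: I(X;Y|Z) = H(X|Z) + H(Y|Z) - H(X,Y|Z)

H(Z) = 0.2950
H(X,Z) = 0.5683 → H(X|Z) = 0.2734
H(Y,Z) = 0.5683 → H(Y|Z) = 0.2734
H(X,Y,Z) = 0.8283 → H(X,Y|Z) = 0.5334

I(X;Y|Z) = 0.2734 + 0.2734 - 0.5334 = 0.0133 dits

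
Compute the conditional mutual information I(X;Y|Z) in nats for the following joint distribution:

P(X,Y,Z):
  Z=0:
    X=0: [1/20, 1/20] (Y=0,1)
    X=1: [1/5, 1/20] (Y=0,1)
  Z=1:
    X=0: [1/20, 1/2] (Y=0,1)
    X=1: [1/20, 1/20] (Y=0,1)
0.0572 nats

Conditional mutual information: I(X;Y|Z) = H(X|Z) + H(Y|Z) - H(X,Y|Z)

H(Z) = 0.6474
H(X,Z) = 1.1359 → H(X|Z) = 0.4885
H(Y,Z) = 1.1359 → H(Y|Z) = 0.4885
H(X,Y,Z) = 1.5672 → H(X,Y|Z) = 0.9197

I(X;Y|Z) = 0.4885 + 0.4885 - 0.9197 = 0.0572 nats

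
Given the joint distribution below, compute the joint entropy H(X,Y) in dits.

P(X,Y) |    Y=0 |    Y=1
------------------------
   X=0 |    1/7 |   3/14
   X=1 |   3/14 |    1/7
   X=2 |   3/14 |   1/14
0.7534 dits

Joint entropy is H(X,Y) = -Σ_{x,y} p(x,y) log p(x,y).

Summing over all non-zero entries:
H(X,Y) = -[1/7·log_10(1/7) + 3/14·log_10(3/14) + 3/14·log_10(3/14) + 1/7·log_10(1/7) + 3/14·log_10(3/14) + 1/14·log_10(1/14)]
H(X,Y) = 0.7534 dits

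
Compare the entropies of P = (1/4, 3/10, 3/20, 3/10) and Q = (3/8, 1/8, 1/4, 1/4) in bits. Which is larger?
P

Computing entropies in bits:
H(P) = 1.9527
H(Q) = 1.9056

Distribution P has higher entropy.

Intuition: The distribution closer to uniform (more spread out) has higher entropy.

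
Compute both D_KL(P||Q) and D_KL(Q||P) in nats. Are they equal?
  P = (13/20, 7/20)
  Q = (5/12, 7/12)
D_KL(P||Q) = 0.1103, D_KL(Q||P) = 0.1127

KL divergence is not symmetric: D_KL(P||Q) ≠ D_KL(Q||P) in general.

D_KL(P||Q) = 0.1103 nats
D_KL(Q||P) = 0.1127 nats

No, they are not equal!

This asymmetry is why KL divergence is not a true distance metric.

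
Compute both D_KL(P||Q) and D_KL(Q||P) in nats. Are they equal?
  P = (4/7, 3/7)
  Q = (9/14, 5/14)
D_KL(P||Q) = 0.0108, D_KL(Q||P) = 0.0106

KL divergence is not symmetric: D_KL(P||Q) ≠ D_KL(Q||P) in general.

D_KL(P||Q) = 0.0108 nats
D_KL(Q||P) = 0.0106 nats

No, they are not equal!

This asymmetry is why KL divergence is not a true distance metric.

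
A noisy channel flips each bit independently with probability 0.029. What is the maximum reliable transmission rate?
0.8106 bits

For a binary symmetric channel (BSC) with error probability p:
Capacity C = 1 - H(p) bits per symbol

where H(p) = -p log₂(p) - (1-p) log₂(1-p) is the binary entropy function.

H(0.029) = 0.1894 bits
C = 1 - 0.1894 = 0.8106 bits per symbol

This means we can reliably transmit up to 0.8106 bits of information per channel use.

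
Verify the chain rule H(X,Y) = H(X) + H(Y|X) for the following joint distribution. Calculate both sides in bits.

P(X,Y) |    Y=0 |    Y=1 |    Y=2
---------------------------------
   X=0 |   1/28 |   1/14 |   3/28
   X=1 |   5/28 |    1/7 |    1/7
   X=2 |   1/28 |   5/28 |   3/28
H(X,Y) = 2.9956, H(X) = 1.5165, H(Y|X) = 1.4791 (all in bits)

Chain rule: H(X,Y) = H(X) + H(Y|X)

Left side — joint entropy directly:
H(X,Y) = -Σ p(x,y) log p(x,y) = 2.9956 bits

Right side — compute H(Y|X) from the conditional distributions:
P(X) = (3/14, 13/28, 9/28), so H(X) = 1.5165 bits
H(Y|X) = Σ_x P(X=x) · H(Y|X=x):
  P(Y|X=0) = (1/6, 1/3, 1/2), H(Y|X=0) = 1.4591, weight P(X=0) = 3/14
  P(Y|X=1) = (5/13, 4/13, 4/13), H(Y|X=1) = 1.5766, weight P(X=1) = 13/28
  P(Y|X=2) = (1/9, 5/9, 1/3), H(Y|X=2) = 1.3516, weight P(X=2) = 9/28
H(Y|X) = 1.4791 bits

H(X) + H(Y|X) = 1.5165 + 1.4791 = 2.9956 bits

Both sides equal 2.9956 bits. ✓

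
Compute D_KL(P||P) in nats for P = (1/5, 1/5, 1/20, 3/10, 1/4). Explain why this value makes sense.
0.0000 nats

KL divergence satisfies the Gibbs inequality: D_KL(P||Q) ≥ 0 for all distributions P, Q.

D_KL(P||Q) = Σ p(x) log(p(x)/q(x))
Each term is p(x) × log_e(p(x)/p(x)) = p(x) × log_e(1) = 0, so the sum is 0.
D_KL(P||Q) = 0.0000 nats

When P = Q, the KL divergence is exactly 0, as there is no 'divergence' between identical distributions.

This non-negativity is a fundamental property: relative entropy cannot be negative because it measures how different Q is from P.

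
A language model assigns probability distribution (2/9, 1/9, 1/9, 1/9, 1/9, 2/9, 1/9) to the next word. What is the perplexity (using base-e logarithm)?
6.6138

Perplexity is e^H (or exp(H) for natural log).

First, H = -Σ p log p = 1.8892 nats
Perplexity = e^1.8892 = 6.6138

Interpretation: The model's uncertainty is equivalent to choosing uniformly among 6.6 options.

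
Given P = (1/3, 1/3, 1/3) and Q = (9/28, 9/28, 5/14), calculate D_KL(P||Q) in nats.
0.0012 nats

KL divergence: D_KL(P||Q) = Σ p(x) log(p(x)/q(x))

Computing term by term:
  x=0: 1/3 × log_e[(1/3)/(9/28)] = 1/3 × 0.0364 = 0.0121
  x=1: 1/3 × log_e[(1/3)/(9/28)] = 1/3 × 0.0364 = 0.0121
  x=2: 1/3 × log_e[(1/3)/(5/14)] = 1/3 × -0.0690 = -0.0230

D_KL(P||Q) = 0.0012 nats

Note: KL divergence is always non-negative and equals 0 iff P = Q.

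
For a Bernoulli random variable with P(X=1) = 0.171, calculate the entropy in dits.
0.1987 dits

The binary entropy function is:
H(p) = -p log(p) - (1-p) log(1-p)

H(0.171) = -0.171 × log_10(0.171) - 0.829 × log_10(0.829)
H(0.171) = 0.1987 dits

Note: Binary entropy is maximized at p=0.5 (H=1 bit) and minimized at p=0 or p=1 (H=0).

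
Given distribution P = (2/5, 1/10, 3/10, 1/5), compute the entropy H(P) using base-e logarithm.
1.2799 nats

Shannon entropy is H(X) = -Σ p(x) log p(x).

For P = (2/5, 1/10, 3/10, 1/5):
H = -2/5 × log_e(2/5) -1/10 × log_e(1/10) -3/10 × log_e(3/10) -1/5 × log_e(1/5)
H = 1.2799 nats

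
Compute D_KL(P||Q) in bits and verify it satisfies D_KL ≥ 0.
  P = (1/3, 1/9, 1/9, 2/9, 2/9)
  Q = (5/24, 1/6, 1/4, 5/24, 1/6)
0.1440 bits

KL divergence satisfies the Gibbs inequality: D_KL(P||Q) ≥ 0 for all distributions P, Q.

D_KL(P||Q) = Σ p(x) log(p(x)/q(x))
Term by term:
  x=0: 1/3 × log_2[(1/3)/(5/24)] = 0.2260
  x=1: 1/9 × log_2[(1/9)/(1/6)] = -0.0650
  x=2: 1/9 × log_2[(1/9)/(1/4)] = -0.1300
  x=3: 2/9 × log_2[(2/9)/(5/24)] = 0.0207
  x=4: 2/9 × log_2[(2/9)/(1/6)] = 0.0922
D_KL(P||Q) = 0.1440 bits

D_KL(P||Q) = 0.1440 ≥ 0 ✓

This non-negativity is a fundamental property: relative entropy cannot be negative because it measures how different Q is from P.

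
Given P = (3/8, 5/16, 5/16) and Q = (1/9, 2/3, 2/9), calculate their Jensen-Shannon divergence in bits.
0.1074 bits

Jensen-Shannon divergence is:
JSD(P||Q) = 0.5 × D_KL(P||M) + 0.5 × D_KL(Q||M)
where M = 0.5 × (P + Q) is the mixture distribution.

M = 0.5 × (3/8, 5/16, 5/16) + 0.5 × (1/9, 2/3, 2/9) = (0.243056, 0.489583, 0.267361)

D_KL(P||M) = 0.1025 bits
D_KL(Q||M) = 0.1122 bits

JSD(P||Q) = 0.5 × 0.1025 + 0.5 × 0.1122 = 0.1074 bits

Unlike KL divergence, JSD is symmetric and bounded: 0 ≤ JSD ≤ log(2).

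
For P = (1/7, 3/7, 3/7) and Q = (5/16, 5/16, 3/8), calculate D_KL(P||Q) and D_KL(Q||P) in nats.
D_KL(P||Q) = 0.0808, D_KL(Q||P) = 0.0958

KL divergence is not symmetric: D_KL(P||Q) ≠ D_KL(Q||P) in general.

D_KL(P||Q) = 0.0808 nats
D_KL(Q||P) = 0.0958 nats

No, they are not equal!

This asymmetry is why KL divergence is not a true distance metric.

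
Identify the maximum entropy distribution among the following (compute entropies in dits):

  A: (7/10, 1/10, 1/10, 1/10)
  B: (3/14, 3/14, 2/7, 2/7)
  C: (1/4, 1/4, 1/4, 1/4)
C

For a discrete distribution over n outcomes, entropy is maximized by the uniform distribution.

Computing entropies:
H(A) = 0.4084 dits
H(B) = 0.5976 dits
H(C) = 0.6021 dits

The uniform distribution (where all probabilities equal 1/4) achieves the maximum entropy of log_10(4) = 0.6021 dits.

Distribution C has the highest entropy.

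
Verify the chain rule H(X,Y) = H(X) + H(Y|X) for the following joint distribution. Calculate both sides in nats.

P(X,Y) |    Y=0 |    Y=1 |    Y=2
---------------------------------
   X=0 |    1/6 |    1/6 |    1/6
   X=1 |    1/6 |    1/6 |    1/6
H(X,Y) = 1.7918, H(X) = 0.6931, H(Y|X) = 1.0986 (all in nats)

Chain rule: H(X,Y) = H(X) + H(Y|X)

Left side — joint entropy directly:
H(X,Y) = -Σ p(x,y) log p(x,y) = 1.7918 nats

Right side — compute H(Y|X) from the conditional distributions:
P(X) = (1/2, 1/2), so H(X) = 0.6931 nats
H(Y|X) = Σ_x P(X=x) · H(Y|X=x):
  P(Y|X=0) = (1/3, 1/3, 1/3), H(Y|X=0) = 1.0986, weight P(X=0) = 1/2
  P(Y|X=1) = (1/3, 1/3, 1/3), H(Y|X=1) = 1.0986, weight P(X=1) = 1/2
H(Y|X) = 1.0986 nats

H(X) + H(Y|X) = 0.6931 + 1.0986 = 1.7918 nats

Both sides equal 1.7918 nats. ✓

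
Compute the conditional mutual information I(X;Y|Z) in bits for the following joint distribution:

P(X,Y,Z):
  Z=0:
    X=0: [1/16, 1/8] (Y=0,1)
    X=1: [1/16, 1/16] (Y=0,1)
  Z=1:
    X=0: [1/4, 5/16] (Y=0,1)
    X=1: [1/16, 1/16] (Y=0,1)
0.0072 bits

Conditional mutual information: I(X;Y|Z) = H(X|Z) + H(Y|Z) - H(X,Y|Z)

H(Z) = 0.8960
H(X,Z) = 1.6697 → H(X|Z) = 0.7737
H(Y,Z) = 1.8829 → H(Y|Z) = 0.9868
H(X,Y,Z) = 2.6494 → H(X,Y|Z) = 1.7534

I(X;Y|Z) = 0.7737 + 0.9868 - 1.7534 = 0.0072 bits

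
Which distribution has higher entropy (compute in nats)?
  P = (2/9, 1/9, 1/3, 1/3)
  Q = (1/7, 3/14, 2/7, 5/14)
Q

Computing entropies in nats:
H(P) = 1.3108
H(Q) = 1.3337

Distribution Q has higher entropy.

Intuition: The distribution closer to uniform (more spread out) has higher entropy.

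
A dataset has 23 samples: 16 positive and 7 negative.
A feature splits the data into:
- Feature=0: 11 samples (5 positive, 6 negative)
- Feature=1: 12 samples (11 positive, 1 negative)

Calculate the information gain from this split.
0.1952 bits

Information Gain = H(Y) - H(Y|Feature)

Before split:
P(positive) = 16/23 = 0.6957
H(Y) = 0.8865 bits

After split:
Feature=0: H = 0.9940 bits (weight = 11/23)
Feature=1: H = 0.4138 bits (weight = 12/23)
H(Y|Feature) = (11/23)×0.9940 + (12/23)×0.4138 = 0.6913 bits

Information Gain = 0.8865 - 0.6913 = 0.1952 bits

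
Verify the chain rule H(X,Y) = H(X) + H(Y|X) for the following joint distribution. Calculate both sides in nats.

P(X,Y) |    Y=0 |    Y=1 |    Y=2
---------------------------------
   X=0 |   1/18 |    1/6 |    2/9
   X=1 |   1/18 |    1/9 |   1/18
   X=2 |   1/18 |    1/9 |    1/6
H(X,Y) = 2.0621, H(X) = 1.0609, H(Y|X) = 1.0012 (all in nats)

Chain rule: H(X,Y) = H(X) + H(Y|X)

Left side — joint entropy directly:
H(X,Y) = -Σ p(x,y) log p(x,y) = 2.0621 nats

Right side — compute H(Y|X) from the conditional distributions:
P(X) = (4/9, 2/9, 1/3), so H(X) = 1.0609 nats
H(Y|X) = Σ_x P(X=x) · H(Y|X=x):
  P(Y|X=0) = (1/8, 3/8, 1/2), H(Y|X=0) = 0.9743, weight P(X=0) = 4/9
  P(Y|X=1) = (1/4, 1/2, 1/4), H(Y|X=1) = 1.0397, weight P(X=1) = 2/9
  P(Y|X=2) = (1/6, 1/3, 1/2), H(Y|X=2) = 1.0114, weight P(X=2) = 1/3
H(Y|X) = 1.0012 nats

H(X) + H(Y|X) = 1.0609 + 1.0012 = 2.0621 nats

Both sides equal 2.0621 nats. ✓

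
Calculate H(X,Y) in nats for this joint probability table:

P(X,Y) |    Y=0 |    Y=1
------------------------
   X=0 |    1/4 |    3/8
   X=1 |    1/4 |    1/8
1.3209 nats

Joint entropy is H(X,Y) = -Σ_{x,y} p(x,y) log p(x,y).

Summing over all non-zero entries:
H(X,Y) = -[1/4·log_e(1/4) + 3/8·log_e(3/8) + 1/4·log_e(1/4) + 1/8·log_e(1/8)]
H(X,Y) = 1.3209 nats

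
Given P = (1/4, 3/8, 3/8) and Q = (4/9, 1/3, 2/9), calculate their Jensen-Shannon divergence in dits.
0.0105 dits

Jensen-Shannon divergence is:
JSD(P||Q) = 0.5 × D_KL(P||M) + 0.5 × D_KL(Q||M)
where M = 0.5 × (P + Q) is the mixture distribution.

M = 0.5 × (1/4, 3/8, 3/8) + 0.5 × (4/9, 1/3, 2/9) = (0.347222, 0.354167, 0.298611)

D_KL(P||M) = 0.0107 dits
D_KL(Q||M) = 0.0104 dits

JSD(P||Q) = 0.5 × 0.0107 + 0.5 × 0.0104 = 0.0105 dits

Unlike KL divergence, JSD is symmetric and bounded: 0 ≤ JSD ≤ log(2).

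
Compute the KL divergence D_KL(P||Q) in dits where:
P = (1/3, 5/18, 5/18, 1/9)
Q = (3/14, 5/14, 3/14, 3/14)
0.0333 dits

KL divergence: D_KL(P||Q) = Σ p(x) log(p(x)/q(x))

Computing term by term:
  x=0: 1/3 × log_10[(1/3)/(3/14)] = 1/3 × 0.1919 = 0.0640
  x=1: 5/18 × log_10[(5/18)/(5/14)] = 5/18 × -0.1091 = -0.0303
  x=2: 5/18 × log_10[(5/18)/(3/14)] = 5/18 × 0.1127 = 0.0313
  x=3: 1/9 × log_10[(1/9)/(3/14)] = 1/9 × -0.2852 = -0.0317

D_KL(P||Q) = 0.0333 dits

Note: KL divergence is always non-negative and equals 0 iff P = Q.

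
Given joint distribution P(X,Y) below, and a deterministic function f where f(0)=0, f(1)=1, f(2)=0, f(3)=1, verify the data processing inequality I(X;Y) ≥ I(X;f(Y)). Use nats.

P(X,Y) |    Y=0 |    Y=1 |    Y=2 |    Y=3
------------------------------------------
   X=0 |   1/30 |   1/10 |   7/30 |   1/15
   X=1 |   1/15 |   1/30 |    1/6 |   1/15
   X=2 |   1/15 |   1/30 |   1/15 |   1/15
I(X;Y) = 0.0512, I(X;f(Y)) = 0.0055, inequality holds: 0.0512 ≥ 0.0055

Data Processing Inequality: For any Markov chain X → Y → Z, we have I(X;Y) ≥ I(X;Z).

Here Z = f(Y) is a deterministic function of Y, forming X → Y → Z.

Original I(X;Y) = 0.0512 nats

After applying f:
P(X,Z) where Z=f(Y):
- P(X,Z=0) = P(X,Y=0) + P(X,Y=2)
- P(X,Z=1) = P(X,Y=1) + P(X,Y=3)

I(X;Z) = I(X;f(Y)) = 0.0055 nats

Verification: 0.0512 ≥ 0.0055 ✓

Information cannot be created by processing; the function f can only lose information about X.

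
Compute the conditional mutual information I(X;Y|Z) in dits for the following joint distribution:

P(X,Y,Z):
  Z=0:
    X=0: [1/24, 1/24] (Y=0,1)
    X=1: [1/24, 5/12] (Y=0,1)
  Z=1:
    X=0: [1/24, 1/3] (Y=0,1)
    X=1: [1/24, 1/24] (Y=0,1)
0.0278 dits

Conditional mutual information: I(X;Y|Z) = H(X|Z) + H(Y|Z) - H(X,Y|Z)

H(Z) = 0.2995
H(X,Z) = 0.4949 → H(X|Z) = 0.1954
H(Y,Z) = 0.4949 → H(Y|Z) = 0.1954
H(X,Y,Z) = 0.6625 → H(X,Y|Z) = 0.3630

I(X;Y|Z) = 0.1954 + 0.1954 - 0.3630 = 0.0278 dits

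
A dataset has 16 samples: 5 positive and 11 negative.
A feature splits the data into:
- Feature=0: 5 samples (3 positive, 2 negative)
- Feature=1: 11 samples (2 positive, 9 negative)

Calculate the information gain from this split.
0.1223 bits

Information Gain = H(Y) - H(Y|Feature)

Before split:
P(positive) = 5/16 = 0.3125
H(Y) = 0.8960 bits

After split:
Feature=0: H = 0.9710 bits (weight = 5/16)
Feature=1: H = 0.6840 bits (weight = 11/16)
H(Y|Feature) = (5/16)×0.9710 + (11/16)×0.6840 = 0.7737 bits

Information Gain = 0.8960 - 0.7737 = 0.1223 bits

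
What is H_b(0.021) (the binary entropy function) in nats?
0.1019 nats

The binary entropy function is:
H(p) = -p log(p) - (1-p) log(1-p)

H(0.021) = -0.021 × log_e(0.021) - 0.979 × log_e(0.979)
H(0.021) = 0.1019 nats

Note: Binary entropy is maximized at p=0.5 (H=1 bit) and minimized at p=0 or p=1 (H=0).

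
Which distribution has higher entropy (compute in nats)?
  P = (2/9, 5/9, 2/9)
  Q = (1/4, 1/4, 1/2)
Q

Computing entropies in nats:
H(P) = 0.9950
H(Q) = 1.0397

Distribution Q has higher entropy.

Intuition: The distribution closer to uniform (more spread out) has higher entropy.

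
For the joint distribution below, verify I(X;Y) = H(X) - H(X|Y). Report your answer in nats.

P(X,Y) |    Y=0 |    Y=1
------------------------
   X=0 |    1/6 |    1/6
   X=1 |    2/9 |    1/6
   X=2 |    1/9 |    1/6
I(X;Y) = 0.0096 nats

Mutual information has multiple equivalent forms:
- I(X;Y) = H(X) - H(X|Y)
- I(X;Y) = H(Y) - H(Y|X)
- I(X;Y) = H(X) + H(Y) - H(X,Y)

Computing all quantities:
H(X) = 1.0893, H(Y) = 0.6931, H(X,Y) = 1.7729
H(X|Y) = 1.0797, H(Y|X) = 0.6836

Verification:
H(X) - H(X|Y) = 1.0893 - 1.0797 = 0.0096
H(Y) - H(Y|X) = 0.6931 - 0.6836 = 0.0096
H(X) + H(Y) - H(X,Y) = 1.0893 + 0.6931 - 1.7729 = 0.0096

All forms give I(X;Y) = 0.0096 nats. ✓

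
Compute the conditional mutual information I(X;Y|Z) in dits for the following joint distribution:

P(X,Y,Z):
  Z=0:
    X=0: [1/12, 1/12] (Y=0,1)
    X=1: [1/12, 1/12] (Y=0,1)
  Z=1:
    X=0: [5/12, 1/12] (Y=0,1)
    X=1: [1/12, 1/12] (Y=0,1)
0.0148 dits

Conditional mutual information: I(X;Y|Z) = H(X|Z) + H(Y|Z) - H(X,Y|Z)

H(Z) = 0.2764
H(X,Z) = 0.5396 → H(X|Z) = 0.2632
H(Y,Z) = 0.5396 → H(Y|Z) = 0.2632
H(X,Y,Z) = 0.7879 → H(X,Y|Z) = 0.5115

I(X;Y|Z) = 0.2632 + 0.2632 - 0.5115 = 0.0148 dits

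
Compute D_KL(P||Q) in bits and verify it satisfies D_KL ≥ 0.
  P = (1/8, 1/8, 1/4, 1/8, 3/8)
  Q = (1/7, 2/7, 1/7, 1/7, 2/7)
0.1517 bits

KL divergence satisfies the Gibbs inequality: D_KL(P||Q) ≥ 0 for all distributions P, Q.

D_KL(P||Q) = Σ p(x) log(p(x)/q(x))
Term by term:
  x=0: 1/8 × log_2[(1/8)/(1/7)] = -0.0241
  x=1: 1/8 × log_2[(1/8)/(2/7)] = -0.1491
  x=2: 1/4 × log_2[(1/4)/(1/7)] = 0.2018
  x=3: 1/8 × log_2[(1/8)/(1/7)] = -0.0241
  x=4: 3/8 × log_2[(3/8)/(2/7)] = 0.1471
D_KL(P||Q) = 0.1517 bits

D_KL(P||Q) = 0.1517 ≥ 0 ✓

This non-negativity is a fundamental property: relative entropy cannot be negative because it measures how different Q is from P.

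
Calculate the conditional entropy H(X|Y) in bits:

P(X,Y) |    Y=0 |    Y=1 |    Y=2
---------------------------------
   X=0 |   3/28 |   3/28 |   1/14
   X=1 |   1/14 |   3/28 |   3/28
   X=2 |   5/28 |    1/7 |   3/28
1.5377 bits

Using the chain rule: H(X|Y) = H(X,Y) - H(Y)

First, compute H(X,Y) = 3.1151 bits

Marginal P(Y) = (5/14, 5/14, 2/7)
H(Y) = 1.5774 bits

H(X|Y) = H(X,Y) - H(Y) = 3.1151 - 1.5774 = 1.5377 bits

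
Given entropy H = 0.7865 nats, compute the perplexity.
2.1957

Perplexity is e^H (or exp(H) for natural log).

H = 0.7865 nats
Perplexity = e^0.7865 = 2.1957

Interpretation: The model's uncertainty is equivalent to choosing uniformly among 2.2 options.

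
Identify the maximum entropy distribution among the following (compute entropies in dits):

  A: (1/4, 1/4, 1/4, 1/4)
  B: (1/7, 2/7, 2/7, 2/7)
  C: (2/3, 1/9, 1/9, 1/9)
A

For a discrete distribution over n outcomes, entropy is maximized by the uniform distribution.

Computing entropies:
H(A) = 0.6021 dits
H(B) = 0.5871 dits
H(C) = 0.4355 dits

The uniform distribution (where all probabilities equal 1/4) achieves the maximum entropy of log_10(4) = 0.6021 dits.

Distribution A has the highest entropy.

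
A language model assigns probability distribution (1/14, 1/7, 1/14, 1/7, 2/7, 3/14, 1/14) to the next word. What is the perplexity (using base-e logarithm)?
6.1075

Perplexity is e^H (or exp(H) for natural log).

First, H = -Σ p log p = 1.8095 nats
Perplexity = e^1.8095 = 6.1075

Interpretation: The model's uncertainty is equivalent to choosing uniformly among 6.1 options.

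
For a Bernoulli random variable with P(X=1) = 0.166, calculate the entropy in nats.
0.4495 nats

The binary entropy function is:
H(p) = -p log(p) - (1-p) log(1-p)

H(0.166) = -0.166 × log_e(0.166) - 0.834 × log_e(0.834)
H(0.166) = 0.4495 nats

Note: Binary entropy is maximized at p=0.5 (H=1 bit) and minimized at p=0 or p=1 (H=0).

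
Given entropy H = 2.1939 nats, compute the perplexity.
8.9701

Perplexity is e^H (or exp(H) for natural log).

H = 2.1939 nats
Perplexity = e^2.1939 = 8.9701

Interpretation: The model's uncertainty is equivalent to choosing uniformly among 9.0 options.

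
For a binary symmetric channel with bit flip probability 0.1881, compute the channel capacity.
0.3025 bits

For a binary symmetric channel (BSC) with error probability p:
Capacity C = 1 - H(p) bits per symbol

where H(p) = -p log₂(p) - (1-p) log₂(1-p) is the binary entropy function.

H(0.1881) = 0.6975 bits
C = 1 - 0.6975 = 0.3025 bits per symbol

This means we can reliably transmit up to 0.3025 bits of information per channel use.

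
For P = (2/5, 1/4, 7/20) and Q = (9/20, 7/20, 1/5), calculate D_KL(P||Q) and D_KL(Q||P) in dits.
D_KL(P||Q) = 0.0281, D_KL(Q||P) = 0.0256

KL divergence is not symmetric: D_KL(P||Q) ≠ D_KL(Q||P) in general.

D_KL(P||Q) = 0.0281 dits
D_KL(Q||P) = 0.0256 dits

No, they are not equal!

This asymmetry is why KL divergence is not a true distance metric.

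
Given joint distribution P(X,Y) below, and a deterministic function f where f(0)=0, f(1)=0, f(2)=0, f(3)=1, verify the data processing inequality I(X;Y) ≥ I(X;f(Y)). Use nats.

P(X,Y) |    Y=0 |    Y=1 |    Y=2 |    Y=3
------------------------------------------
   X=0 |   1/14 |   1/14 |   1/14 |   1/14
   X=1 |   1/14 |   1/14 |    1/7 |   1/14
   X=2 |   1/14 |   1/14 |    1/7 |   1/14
I(X;Y) = 0.0104, I(X;f(Y)) = 0.0015, inequality holds: 0.0104 ≥ 0.0015

Data Processing Inequality: For any Markov chain X → Y → Z, we have I(X;Y) ≥ I(X;Z).

Here Z = f(Y) is a deterministic function of Y, forming X → Y → Z.

Original I(X;Y) = 0.0104 nats

After applying f:
P(X,Z) where Z=f(Y):
- P(X,Z=0) = P(X,Y=0) + P(X,Y=1) + P(X,Y=2)
- P(X,Z=1) = P(X,Y=3)

I(X;Z) = I(X;f(Y)) = 0.0015 nats

Verification: 0.0104 ≥ 0.0015 ✓

Information cannot be created by processing; the function f can only lose information about X.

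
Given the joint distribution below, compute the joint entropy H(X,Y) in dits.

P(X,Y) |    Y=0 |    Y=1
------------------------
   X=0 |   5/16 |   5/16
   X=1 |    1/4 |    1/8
0.5791 dits

Joint entropy is H(X,Y) = -Σ_{x,y} p(x,y) log p(x,y).

Summing over all non-zero entries:
H(X,Y) = -[5/16·log_10(5/16) + 5/16·log_10(5/16) + 1/4·log_10(1/4) + 1/8·log_10(1/8)]
H(X,Y) = 0.5791 dits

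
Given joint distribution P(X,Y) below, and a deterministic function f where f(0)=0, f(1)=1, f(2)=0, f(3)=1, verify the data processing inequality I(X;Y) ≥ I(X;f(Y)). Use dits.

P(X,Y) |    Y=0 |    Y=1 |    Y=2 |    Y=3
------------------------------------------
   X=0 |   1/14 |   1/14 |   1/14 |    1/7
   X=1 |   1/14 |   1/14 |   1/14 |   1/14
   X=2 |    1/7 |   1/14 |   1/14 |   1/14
I(X;Y) = 0.0123, I(X;f(Y)) = 0.0062, inequality holds: 0.0123 ≥ 0.0062

Data Processing Inequality: For any Markov chain X → Y → Z, we have I(X;Y) ≥ I(X;Z).

Here Z = f(Y) is a deterministic function of Y, forming X → Y → Z.

Original I(X;Y) = 0.0123 dits

After applying f:
P(X,Z) where Z=f(Y):
- P(X,Z=0) = P(X,Y=0) + P(X,Y=2)
- P(X,Z=1) = P(X,Y=1) + P(X,Y=3)

I(X;Z) = I(X;f(Y)) = 0.0062 dits

Verification: 0.0123 ≥ 0.0062 ✓

Information cannot be created by processing; the function f can only lose information about X.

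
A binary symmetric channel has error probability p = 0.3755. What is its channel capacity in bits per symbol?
0.0452 bits

For a binary symmetric channel (BSC) with error probability p:
Capacity C = 1 - H(p) bits per symbol

where H(p) = -p log₂(p) - (1-p) log₂(1-p) is the binary entropy function.

H(0.3755) = 0.9548 bits
C = 1 - 0.9548 = 0.0452 bits per symbol

This means we can reliably transmit up to 0.0452 bits of information per channel use.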